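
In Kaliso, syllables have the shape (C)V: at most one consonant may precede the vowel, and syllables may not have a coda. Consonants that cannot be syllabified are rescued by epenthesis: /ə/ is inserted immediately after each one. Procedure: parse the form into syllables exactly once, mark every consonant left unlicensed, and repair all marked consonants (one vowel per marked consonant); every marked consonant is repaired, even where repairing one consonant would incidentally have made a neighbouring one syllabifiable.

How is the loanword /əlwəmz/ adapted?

Syllabifying with onset maximization leaves /l/, /m/, /z/ stranded (no codas are permitted; onsets are limited to one consonant).
Each unlicensed consonant becomes the onset of a new syllable: /l/ → /lə/, /m/ → /mə/, /z/ → /zə/.

ələwəməzə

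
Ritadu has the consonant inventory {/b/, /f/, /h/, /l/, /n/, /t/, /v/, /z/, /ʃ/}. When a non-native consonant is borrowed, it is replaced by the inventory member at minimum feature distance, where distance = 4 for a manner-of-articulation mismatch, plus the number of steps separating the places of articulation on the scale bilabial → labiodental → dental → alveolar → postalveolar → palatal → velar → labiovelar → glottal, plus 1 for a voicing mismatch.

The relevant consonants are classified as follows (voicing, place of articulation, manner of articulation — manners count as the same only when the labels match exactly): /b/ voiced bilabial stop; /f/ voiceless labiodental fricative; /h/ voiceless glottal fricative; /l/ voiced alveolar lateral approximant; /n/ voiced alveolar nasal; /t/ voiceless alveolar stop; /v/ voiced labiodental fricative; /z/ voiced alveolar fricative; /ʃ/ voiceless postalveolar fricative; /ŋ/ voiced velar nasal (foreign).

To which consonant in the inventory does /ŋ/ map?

/n/ is closest: same manner (nasal), place distance 3 (velar→alveolar), same voicing; total 3. Next closest is /h/ at distance 7.

n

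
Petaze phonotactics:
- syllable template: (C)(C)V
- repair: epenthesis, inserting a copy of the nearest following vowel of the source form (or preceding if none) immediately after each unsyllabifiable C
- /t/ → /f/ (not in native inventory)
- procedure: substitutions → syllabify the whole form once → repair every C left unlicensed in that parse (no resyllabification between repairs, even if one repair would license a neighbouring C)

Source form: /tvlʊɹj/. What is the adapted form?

fʊvlʊɹʊjʊ

Substitution: /t/ → /f/, giving /fvlʊɹj/.
The consonants /f/, /ɹ/, /j/ cannot be parsed into a legal (C)(C)V syllable (no codas are permitted; onsets may contain at most 2 consonants).
Inserting the epenthetic vowel yields /f/ → /fʊ/, /ɹ/ → /ɹʊ/, /j/ → /jʊ/.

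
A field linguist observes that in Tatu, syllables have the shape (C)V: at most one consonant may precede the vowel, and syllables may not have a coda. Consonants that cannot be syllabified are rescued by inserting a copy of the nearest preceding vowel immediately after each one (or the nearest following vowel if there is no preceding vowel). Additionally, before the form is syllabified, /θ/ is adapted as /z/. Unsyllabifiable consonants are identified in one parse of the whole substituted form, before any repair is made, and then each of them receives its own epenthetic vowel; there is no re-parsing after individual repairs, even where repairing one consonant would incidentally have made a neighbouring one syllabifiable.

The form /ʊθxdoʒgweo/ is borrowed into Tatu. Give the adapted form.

Substitution: /θ/ → /z/, giving /ʊzxdoʒgweo/.
Syllabifying with onset maximization leaves /z/, /x/, /ʒ/, /g/ stranded (no codas are permitted; onsets are limited to one consonant).
Epenthesis after each stranded consonant: /z/ → /zʊ/, /x/ → /xʊ/, /ʒ/ → /ʒo/, /g/ → /go/.

ʊzʊxʊdoʒogoweo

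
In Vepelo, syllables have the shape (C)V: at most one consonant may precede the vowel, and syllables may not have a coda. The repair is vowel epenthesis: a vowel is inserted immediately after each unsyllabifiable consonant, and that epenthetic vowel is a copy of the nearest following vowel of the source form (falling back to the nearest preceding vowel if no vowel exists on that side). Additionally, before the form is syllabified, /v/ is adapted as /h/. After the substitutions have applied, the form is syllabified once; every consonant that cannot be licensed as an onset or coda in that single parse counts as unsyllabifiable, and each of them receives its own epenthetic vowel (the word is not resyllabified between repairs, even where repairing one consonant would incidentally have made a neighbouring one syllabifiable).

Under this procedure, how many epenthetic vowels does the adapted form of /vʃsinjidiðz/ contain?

After substitution the input is /hʃsinjidiðz/.
The unsyllabifiable consonants are /h/, /ʃ/, /n/, /ð/, /z/; each receives one epenthetic vowel.

5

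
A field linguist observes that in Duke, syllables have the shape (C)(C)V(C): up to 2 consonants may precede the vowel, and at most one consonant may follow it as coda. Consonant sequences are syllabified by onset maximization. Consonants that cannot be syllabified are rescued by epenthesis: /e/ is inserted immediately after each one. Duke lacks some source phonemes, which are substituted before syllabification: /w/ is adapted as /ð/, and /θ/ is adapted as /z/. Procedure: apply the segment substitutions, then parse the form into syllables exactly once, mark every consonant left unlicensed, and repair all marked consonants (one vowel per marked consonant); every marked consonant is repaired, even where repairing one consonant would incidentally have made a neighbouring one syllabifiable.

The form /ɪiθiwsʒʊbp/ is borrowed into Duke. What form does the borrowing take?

ɪiziðsʒʊbpe

Substitution: /θ/ → /z/, /w/ → /ð/, giving /ɪiziðsʒʊbp/.
Under (C)(C)V(C), the unsyllabifiable consonants are /p/ (at most one coda consonant is licensed; onsets may contain at most 2 consonants).
Each unlicensed consonant becomes the onset of a new syllable: /p/ → /pe/.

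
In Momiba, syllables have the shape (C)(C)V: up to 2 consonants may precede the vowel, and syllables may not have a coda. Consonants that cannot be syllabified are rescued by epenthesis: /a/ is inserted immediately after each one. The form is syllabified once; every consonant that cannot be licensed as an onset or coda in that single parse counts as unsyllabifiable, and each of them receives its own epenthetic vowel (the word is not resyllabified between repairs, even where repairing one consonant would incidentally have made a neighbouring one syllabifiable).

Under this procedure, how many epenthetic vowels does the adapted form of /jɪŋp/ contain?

The unsyllabifiable consonants are /ŋ/, /p/; each receives one epenthetic vowel.

2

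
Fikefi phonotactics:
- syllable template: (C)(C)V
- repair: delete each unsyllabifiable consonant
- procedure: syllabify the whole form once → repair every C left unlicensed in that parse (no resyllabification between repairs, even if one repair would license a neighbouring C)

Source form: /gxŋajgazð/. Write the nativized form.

xŋajga

Syllabifying with onset maximization leaves /g/, /z/, /ð/ stranded (no codas are permitted; onsets may contain at most 2 consonants).
Deleting the stranded consonants removes /g/, /z/, /ð/.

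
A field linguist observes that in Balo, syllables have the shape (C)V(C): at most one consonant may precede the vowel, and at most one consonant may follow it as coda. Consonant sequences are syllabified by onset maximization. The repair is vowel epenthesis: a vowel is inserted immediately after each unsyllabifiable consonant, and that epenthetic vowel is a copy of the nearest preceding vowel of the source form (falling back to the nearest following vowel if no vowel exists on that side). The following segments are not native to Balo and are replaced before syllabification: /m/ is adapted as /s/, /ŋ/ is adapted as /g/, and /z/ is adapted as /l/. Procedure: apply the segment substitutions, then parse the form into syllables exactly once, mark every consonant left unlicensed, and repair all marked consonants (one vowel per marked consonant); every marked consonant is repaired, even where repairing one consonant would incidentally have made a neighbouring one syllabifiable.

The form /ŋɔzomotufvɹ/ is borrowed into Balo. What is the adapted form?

Substitution: /ŋ/ → /g/, /z/ → /l/, /m/ → /s/, giving /gɔlosotufvɹ/.
Under (C)V(C), the unsyllabifiable consonants are /v/, /ɹ/ (at most one coda consonant is licensed; onsets are limited to one consonant).
Epenthesis after each stranded consonant: /v/ → /vu/, /ɹ/ → /ɹu/.

gɔlosotufvuɹu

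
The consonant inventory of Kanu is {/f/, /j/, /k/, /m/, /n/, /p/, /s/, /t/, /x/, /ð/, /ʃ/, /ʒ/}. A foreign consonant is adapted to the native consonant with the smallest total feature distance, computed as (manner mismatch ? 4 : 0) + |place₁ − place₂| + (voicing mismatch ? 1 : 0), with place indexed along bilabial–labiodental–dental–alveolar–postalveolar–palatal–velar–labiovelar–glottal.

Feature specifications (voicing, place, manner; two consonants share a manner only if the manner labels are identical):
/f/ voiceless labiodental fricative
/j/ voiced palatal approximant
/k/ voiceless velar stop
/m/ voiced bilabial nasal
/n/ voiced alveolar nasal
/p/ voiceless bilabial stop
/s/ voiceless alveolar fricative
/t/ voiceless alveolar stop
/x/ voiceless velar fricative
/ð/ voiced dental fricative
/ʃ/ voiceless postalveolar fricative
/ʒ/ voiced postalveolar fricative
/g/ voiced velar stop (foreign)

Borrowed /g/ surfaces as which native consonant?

k

/k/ is closest: same manner (stop), place distance 0 (velar→velar), voicing differs (+1); total 1. Next closest is /t/ at distance 4.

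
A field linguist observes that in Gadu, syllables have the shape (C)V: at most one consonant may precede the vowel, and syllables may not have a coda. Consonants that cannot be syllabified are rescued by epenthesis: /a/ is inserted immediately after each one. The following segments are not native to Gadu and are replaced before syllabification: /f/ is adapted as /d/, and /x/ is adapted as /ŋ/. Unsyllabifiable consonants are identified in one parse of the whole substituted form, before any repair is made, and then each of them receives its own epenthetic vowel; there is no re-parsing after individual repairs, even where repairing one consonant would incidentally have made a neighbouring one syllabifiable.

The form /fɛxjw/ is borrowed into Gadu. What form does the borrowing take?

dɛŋajawa

Substitution: /f/ → /d/, /x/ → /ŋ/, giving /dɛŋjw/.
The consonants /ŋ/, /j/, /w/ cannot be parsed into a legal (C)V syllable (no codas are permitted; onsets are limited to one consonant).
Inserting the epenthetic vowel yields /ŋ/ → /ŋa/, /j/ → /ja/, /w/ → /wa/.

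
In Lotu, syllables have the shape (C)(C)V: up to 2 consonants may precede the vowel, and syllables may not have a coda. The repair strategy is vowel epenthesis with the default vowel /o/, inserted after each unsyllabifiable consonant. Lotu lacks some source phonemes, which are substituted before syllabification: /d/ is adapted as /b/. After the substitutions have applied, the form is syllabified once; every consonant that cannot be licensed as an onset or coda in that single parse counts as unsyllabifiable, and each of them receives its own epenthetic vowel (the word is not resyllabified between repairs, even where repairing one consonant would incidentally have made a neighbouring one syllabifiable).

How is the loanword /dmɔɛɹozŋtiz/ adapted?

Substitution: /d/ → /b/, giving /bmɔɛɹozŋtiz/.
Under (C)(C)V, the unsyllabifiable consonants are /z/, /z/ (no codas are permitted; onsets may contain at most 2 consonants).
Epenthesis after each stranded consonant: /z/ → /zo/, /z/ → /zo/.

bmɔɛɹozoŋtizo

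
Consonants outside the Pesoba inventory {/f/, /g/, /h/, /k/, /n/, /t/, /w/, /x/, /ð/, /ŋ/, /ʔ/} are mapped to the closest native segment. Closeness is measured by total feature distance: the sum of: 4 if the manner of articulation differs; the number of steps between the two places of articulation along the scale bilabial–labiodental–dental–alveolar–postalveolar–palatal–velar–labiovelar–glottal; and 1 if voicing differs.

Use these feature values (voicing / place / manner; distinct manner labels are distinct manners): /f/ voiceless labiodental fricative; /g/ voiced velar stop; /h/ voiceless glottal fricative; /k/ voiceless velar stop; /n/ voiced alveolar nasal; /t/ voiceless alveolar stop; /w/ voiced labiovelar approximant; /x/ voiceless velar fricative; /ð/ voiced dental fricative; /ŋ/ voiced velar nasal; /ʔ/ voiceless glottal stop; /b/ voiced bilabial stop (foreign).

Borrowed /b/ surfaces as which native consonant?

t

/t/ is closest: same manner (stop), place distance 3 (bilabial→alveolar), voicing differs (+1); total 4. Next closest is /f/ at distance 6.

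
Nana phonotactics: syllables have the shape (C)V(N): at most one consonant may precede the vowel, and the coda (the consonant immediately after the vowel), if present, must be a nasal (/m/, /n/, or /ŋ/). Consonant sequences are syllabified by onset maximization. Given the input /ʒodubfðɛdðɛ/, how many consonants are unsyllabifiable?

The consonants /b/, /f/, /d/ cannot be parsed into a legal (C)V(N) syllable (only a nasal (/m/, /n/, or /ŋ/) is licensed in coda position; onsets are limited to one consonant).

3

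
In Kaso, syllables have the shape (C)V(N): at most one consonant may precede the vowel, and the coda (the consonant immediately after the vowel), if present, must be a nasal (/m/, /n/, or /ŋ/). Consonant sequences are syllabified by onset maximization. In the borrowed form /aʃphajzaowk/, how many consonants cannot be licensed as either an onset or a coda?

Syllabifying with onset maximization leaves /ʃ/, /p/, /j/, /w/, /k/ stranded (only a nasal (/m/, /n/, or /ŋ/) is licensed in coda position; onsets are limited to one consonant).

5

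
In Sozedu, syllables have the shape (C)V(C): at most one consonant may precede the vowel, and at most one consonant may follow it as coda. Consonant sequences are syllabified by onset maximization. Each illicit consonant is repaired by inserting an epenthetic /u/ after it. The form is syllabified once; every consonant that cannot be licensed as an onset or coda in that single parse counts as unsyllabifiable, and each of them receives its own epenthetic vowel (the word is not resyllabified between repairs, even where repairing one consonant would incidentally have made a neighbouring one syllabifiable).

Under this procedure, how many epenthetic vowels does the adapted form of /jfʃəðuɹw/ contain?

The unsyllabifiable consonants are /j/, /f/, /w/; each receives one epenthetic vowel.

3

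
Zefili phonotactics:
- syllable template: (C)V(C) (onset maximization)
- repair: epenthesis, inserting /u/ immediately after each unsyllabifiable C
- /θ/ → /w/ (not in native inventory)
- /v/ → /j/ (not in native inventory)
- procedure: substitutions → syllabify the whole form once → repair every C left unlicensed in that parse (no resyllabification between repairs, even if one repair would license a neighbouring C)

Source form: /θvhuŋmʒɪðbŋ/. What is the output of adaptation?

wujuhuŋmuʒɪðbuŋu

Substitution: /θ/ → /w/, /v/ → /j/, giving /wjhuŋmʒɪðbŋ/.
Under (C)V(C), the unsyllabifiable consonants are /w/, /j/, /m/, /b/, /ŋ/ (at most one coda consonant is licensed; onsets are limited to one consonant).
Inserting the epenthetic vowel yields /w/ → /wu/, /j/ → /ju/, /m/ → /mu/, /b/ → /bu/, /ŋ/ → /ŋu/.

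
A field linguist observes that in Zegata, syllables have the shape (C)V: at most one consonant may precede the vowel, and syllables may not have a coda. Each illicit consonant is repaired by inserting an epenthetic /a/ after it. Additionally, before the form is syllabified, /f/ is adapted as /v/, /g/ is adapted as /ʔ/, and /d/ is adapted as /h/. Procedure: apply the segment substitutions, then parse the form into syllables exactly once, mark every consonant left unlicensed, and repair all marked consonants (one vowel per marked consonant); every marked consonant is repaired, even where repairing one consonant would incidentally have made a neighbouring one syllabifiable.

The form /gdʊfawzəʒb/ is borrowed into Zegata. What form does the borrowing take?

Substitution: /g/ → /ʔ/, /d/ → /h/, /f/ → /v/, giving /ʔhʊvawzəʒb/.
Under (C)V, the unsyllabifiable consonants are /ʔ/, /w/, /ʒ/, /b/ (no codas are permitted; onsets are limited to one consonant).
Epenthesis after each stranded consonant: /ʔ/ → /ʔa/, /w/ → /wa/, /ʒ/ → /ʒa/, /b/ → /ba/.

ʔahʊvawazəʒaba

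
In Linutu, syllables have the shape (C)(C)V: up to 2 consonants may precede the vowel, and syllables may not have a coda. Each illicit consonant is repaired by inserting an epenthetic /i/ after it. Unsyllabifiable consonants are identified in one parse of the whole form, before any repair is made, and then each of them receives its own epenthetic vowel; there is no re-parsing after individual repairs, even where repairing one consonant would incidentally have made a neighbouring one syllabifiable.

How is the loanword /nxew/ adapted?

nxewi

The consonants /w/ cannot be parsed into a legal (C)(C)V syllable (no codas are permitted; onsets may contain at most 2 consonants).
Inserting the epenthetic vowel yields /w/ → /wi/.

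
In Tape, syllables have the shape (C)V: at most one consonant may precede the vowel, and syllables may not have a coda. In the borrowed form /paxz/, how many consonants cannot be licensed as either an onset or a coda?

2

The consonants /x/, /z/ cannot be parsed into a legal (C)V syllable (no codas are permitted; onsets are limited to one consonant).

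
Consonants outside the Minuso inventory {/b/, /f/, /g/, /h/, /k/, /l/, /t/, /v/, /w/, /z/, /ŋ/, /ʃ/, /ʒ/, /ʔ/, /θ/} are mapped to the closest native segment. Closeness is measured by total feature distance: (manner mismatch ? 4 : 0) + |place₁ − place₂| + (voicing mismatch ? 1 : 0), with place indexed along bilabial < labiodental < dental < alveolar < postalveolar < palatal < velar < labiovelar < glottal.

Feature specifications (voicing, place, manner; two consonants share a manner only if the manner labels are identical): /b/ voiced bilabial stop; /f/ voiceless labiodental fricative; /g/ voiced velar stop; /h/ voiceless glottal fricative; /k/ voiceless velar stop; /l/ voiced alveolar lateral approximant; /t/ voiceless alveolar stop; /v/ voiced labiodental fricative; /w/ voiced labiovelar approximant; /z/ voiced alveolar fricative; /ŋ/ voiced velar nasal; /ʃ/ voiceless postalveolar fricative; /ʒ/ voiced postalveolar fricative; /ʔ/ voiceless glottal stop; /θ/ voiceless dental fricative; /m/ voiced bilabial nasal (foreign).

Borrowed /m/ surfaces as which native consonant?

/b/ is closest: manner differs (nasal→stop, +4), place distance 0 (bilabial→bilabial), same voicing; total 4. Next closest is /v/ at distance 5.

b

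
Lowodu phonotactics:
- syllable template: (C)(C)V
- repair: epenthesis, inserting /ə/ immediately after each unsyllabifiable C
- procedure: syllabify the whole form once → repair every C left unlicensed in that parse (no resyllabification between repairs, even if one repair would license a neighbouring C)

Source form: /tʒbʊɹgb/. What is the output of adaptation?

The consonants /t/, /ɹ/, /g/, /b/ cannot be parsed into a legal (C)(C)V syllable (no codas are permitted; onsets may contain at most 2 consonants).
Inserting the epenthetic vowel yields /t/ → /tə/, /ɹ/ → /ɹə/, /g/ → /gə/, /b/ → /bə/.

təʒbʊɹəgəbə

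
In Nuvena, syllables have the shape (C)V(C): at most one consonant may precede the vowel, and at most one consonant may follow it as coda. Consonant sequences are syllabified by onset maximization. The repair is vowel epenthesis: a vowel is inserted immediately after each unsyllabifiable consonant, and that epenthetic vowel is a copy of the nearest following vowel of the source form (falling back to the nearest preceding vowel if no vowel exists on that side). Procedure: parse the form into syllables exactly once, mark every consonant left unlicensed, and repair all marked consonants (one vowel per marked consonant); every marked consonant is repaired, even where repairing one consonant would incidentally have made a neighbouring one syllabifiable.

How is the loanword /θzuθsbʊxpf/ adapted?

Under (C)V(C), the unsyllabifiable consonants are /θ/, /s/, /p/, /f/ (at most one coda consonant is licensed; onsets are limited to one consonant).
Epenthesis after each stranded consonant: /θ/ → /θu/, /s/ → /sʊ/, /p/ → /pʊ/, /f/ → /fʊ/.

θuzuθsʊbʊxpʊfʊ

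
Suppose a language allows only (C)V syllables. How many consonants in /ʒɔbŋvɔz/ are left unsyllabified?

3

The consonants /b/, /ŋ/, /z/ cannot be parsed into a legal (C)V syllable (no codas are permitted; onsets are limited to one consonant).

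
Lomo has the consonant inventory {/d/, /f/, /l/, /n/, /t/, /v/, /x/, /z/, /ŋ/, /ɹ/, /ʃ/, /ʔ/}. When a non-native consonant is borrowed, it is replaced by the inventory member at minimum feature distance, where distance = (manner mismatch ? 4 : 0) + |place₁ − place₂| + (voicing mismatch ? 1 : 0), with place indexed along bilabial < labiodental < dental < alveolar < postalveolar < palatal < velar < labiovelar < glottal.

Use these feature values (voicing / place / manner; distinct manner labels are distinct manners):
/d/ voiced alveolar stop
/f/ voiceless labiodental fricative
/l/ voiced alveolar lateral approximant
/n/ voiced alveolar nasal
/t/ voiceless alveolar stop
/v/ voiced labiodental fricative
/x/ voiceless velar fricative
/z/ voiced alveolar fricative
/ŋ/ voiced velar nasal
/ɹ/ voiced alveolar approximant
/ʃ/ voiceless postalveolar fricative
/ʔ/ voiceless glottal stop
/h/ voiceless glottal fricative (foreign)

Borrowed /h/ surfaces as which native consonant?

/x/ is closest: same manner (fricative), place distance 2 (glottal→velar), same voicing; total 2. Next closest is /ʃ/ at distance 4.

x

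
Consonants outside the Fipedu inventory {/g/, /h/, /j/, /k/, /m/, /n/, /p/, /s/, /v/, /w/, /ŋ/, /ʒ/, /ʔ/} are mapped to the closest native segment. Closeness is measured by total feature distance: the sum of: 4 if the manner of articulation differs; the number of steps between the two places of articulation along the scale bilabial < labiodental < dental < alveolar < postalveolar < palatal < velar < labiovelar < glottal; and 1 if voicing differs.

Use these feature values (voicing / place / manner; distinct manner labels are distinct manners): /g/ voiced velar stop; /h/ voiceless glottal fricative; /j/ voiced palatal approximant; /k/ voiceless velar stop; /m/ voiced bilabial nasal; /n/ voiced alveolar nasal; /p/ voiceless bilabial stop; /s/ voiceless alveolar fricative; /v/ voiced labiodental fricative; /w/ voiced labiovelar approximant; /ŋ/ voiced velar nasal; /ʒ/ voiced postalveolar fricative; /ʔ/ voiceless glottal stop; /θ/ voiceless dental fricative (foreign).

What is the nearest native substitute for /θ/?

/s/ is closest: same manner (fricative), place distance 1 (dental→alveolar), same voicing; total 1. Next closest is /v/ at distance 2.

s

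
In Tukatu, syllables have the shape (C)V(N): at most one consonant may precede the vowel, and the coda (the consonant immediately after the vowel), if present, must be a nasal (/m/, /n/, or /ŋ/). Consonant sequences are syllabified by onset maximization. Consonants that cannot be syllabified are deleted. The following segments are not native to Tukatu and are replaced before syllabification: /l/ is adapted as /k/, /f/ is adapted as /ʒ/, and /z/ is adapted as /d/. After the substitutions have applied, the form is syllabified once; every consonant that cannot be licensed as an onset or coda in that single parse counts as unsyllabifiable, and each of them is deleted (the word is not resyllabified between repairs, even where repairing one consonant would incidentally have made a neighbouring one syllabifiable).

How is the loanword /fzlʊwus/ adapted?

Substitution: /f/ → /ʒ/, /z/ → /d/, /l/ → /k/, giving /ʒdkʊwus/.
The consonants /ʒ/, /d/, /s/ cannot be parsed into a legal (C)V(N) syllable (only a nasal (/m/, /n/, or /ŋ/) is licensed in coda position; onsets are limited to one consonant).
Deletion applies to /ʒ/, /d/, /s/.

kʊwu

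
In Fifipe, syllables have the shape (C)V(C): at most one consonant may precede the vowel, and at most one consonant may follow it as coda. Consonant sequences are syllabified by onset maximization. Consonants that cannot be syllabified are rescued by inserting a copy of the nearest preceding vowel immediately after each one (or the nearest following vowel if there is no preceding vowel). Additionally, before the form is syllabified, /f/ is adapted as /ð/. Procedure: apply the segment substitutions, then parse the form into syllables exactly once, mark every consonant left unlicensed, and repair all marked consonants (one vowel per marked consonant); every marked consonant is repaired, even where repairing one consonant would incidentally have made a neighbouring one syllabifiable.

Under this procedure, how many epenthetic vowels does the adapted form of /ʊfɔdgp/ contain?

After substitution the input is /ʊðɔdgp/.
The unsyllabifiable consonants are /g/, /p/; each receives one epenthetic vowel.

2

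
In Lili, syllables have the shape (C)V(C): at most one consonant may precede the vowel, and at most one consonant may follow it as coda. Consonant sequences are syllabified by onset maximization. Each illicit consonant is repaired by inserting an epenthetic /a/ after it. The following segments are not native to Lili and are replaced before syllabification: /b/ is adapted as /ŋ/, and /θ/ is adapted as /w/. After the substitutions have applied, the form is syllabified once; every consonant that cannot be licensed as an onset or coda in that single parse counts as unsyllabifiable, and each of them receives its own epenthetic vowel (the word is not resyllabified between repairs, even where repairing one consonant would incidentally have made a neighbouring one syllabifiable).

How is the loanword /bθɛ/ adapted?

ŋawɛ

Substitution: /b/ → /ŋ/, /θ/ → /w/, giving /ŋwɛ/.
Syllabifying with onset maximization leaves /ŋ/ stranded (at most one coda consonant is licensed; onsets are limited to one consonant).
Each unlicensed consonant becomes the onset of a new syllable: /ŋ/ → /ŋa/.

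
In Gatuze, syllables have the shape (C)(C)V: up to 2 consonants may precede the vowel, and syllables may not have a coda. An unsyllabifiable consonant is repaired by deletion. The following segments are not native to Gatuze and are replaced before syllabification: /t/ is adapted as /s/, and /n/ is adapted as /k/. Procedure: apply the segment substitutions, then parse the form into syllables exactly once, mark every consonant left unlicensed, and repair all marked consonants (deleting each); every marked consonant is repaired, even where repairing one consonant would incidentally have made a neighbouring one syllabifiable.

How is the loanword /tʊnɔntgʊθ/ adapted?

sʊkɔsgʊ

Substitution: /t/ → /s/, /n/ → /k/, giving /sʊkɔksgʊθ/.
The consonants /k/, /θ/ cannot be parsed into a legal (C)(C)V syllable (no codas are permitted; onsets may contain at most 2 consonants).
Deletion applies to /k/, /θ/.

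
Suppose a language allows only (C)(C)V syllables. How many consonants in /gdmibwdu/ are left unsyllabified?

Syllabifying with onset maximization leaves /g/, /b/ stranded (no codas are permitted; onsets may contain at most 2 consonants).

2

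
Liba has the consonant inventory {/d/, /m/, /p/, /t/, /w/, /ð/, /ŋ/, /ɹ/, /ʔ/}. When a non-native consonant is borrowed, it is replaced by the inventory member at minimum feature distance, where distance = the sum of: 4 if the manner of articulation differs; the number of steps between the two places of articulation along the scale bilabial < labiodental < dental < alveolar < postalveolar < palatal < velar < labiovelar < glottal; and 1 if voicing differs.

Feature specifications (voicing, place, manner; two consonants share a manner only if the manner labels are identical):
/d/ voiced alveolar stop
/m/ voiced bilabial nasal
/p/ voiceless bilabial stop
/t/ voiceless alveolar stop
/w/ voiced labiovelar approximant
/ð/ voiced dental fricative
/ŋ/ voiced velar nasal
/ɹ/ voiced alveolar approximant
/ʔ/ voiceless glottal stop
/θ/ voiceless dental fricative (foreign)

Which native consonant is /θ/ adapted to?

/ð/ is closest: same manner (fricative), place distance 0 (dental→dental), voicing differs (+1); total 1. Next closest is /t/ at distance 5.

ð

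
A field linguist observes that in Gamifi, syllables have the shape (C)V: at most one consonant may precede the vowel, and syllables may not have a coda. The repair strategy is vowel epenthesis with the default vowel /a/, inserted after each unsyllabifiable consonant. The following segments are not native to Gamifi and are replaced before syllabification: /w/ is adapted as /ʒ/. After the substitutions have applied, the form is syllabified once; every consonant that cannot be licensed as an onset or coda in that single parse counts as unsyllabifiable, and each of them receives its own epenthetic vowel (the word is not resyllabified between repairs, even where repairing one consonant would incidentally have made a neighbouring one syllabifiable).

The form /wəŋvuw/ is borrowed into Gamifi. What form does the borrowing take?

ʒəŋavuʒa

Substitution: /w/ → /ʒ/, giving /ʒəŋvuʒ/.
Under (C)V, the unsyllabifiable consonants are /ŋ/, /ʒ/ (no codas are permitted; onsets are limited to one consonant).
Each unlicensed consonant becomes the onset of a new syllable: /ŋ/ → /ŋa/, /ʒ/ → /ʒa/.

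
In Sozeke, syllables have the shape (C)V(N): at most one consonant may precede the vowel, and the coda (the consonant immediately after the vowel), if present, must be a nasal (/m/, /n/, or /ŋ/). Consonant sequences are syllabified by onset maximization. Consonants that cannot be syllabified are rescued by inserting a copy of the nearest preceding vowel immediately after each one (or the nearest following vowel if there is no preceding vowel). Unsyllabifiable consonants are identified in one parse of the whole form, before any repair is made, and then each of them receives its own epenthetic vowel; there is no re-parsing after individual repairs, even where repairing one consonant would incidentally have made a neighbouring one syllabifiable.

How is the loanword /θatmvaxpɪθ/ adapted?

θatamavaxapɪθɪ

Under (C)V(N), the unsyllabifiable consonants are /t/, /m/, /x/, /θ/ (only a nasal (/m/, /n/, or /ŋ/) is licensed in coda position; onsets are limited to one consonant).
Epenthesis after each stranded consonant: /t/ → /ta/, /m/ → /ma/, /x/ → /xa/, /θ/ → /θɪ/.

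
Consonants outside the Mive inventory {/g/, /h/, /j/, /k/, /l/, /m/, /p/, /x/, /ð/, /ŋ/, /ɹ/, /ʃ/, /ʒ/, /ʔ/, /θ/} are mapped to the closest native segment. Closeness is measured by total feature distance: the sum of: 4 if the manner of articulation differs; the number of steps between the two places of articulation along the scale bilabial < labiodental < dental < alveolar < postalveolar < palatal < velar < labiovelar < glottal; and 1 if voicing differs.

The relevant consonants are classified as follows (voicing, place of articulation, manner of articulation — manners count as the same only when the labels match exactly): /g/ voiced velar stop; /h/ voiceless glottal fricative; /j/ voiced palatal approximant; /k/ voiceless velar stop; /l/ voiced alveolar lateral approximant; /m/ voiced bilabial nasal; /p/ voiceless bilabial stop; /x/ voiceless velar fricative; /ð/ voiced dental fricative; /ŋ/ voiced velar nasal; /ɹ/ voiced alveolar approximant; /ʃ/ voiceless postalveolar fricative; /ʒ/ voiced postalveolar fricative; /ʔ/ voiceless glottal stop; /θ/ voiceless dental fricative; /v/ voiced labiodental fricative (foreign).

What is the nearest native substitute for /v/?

ð

/ð/ is closest: same manner (fricative), place distance 1 (labiodental→dental), same voicing; total 1. Next closest is /θ/ at distance 2.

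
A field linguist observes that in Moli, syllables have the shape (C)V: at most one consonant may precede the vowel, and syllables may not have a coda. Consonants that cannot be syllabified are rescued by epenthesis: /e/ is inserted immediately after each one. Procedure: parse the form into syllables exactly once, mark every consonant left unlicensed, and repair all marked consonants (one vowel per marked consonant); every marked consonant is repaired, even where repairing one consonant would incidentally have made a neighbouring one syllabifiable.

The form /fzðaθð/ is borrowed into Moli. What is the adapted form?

Syllabifying with onset maximization leaves /f/, /z/, /θ/, /ð/ stranded (no codas are permitted; onsets are limited to one consonant).
Epenthesis after each stranded consonant: /f/ → /fe/, /z/ → /ze/, /θ/ → /θe/, /ð/ → /ðe/.

fezeðaθeðe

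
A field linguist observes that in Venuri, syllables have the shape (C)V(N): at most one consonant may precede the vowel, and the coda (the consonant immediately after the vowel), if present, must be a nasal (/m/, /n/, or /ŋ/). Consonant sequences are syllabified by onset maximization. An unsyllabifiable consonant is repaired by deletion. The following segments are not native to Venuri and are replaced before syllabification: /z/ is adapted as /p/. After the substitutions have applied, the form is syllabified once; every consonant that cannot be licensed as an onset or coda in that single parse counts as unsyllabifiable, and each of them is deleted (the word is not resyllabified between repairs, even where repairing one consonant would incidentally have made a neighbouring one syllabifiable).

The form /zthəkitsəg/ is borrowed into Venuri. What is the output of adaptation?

Substitution: /z/ → /p/, giving /pthəkitsəg/.
Syllabifying with onset maximization leaves /p/, /t/, /t/, /g/ stranded (only a nasal (/m/, /n/, or /ŋ/) is licensed in coda position; onsets are limited to one consonant).
Each unlicensed consonant is deleted: /p/, /t/, /t/, /g/.

həkisə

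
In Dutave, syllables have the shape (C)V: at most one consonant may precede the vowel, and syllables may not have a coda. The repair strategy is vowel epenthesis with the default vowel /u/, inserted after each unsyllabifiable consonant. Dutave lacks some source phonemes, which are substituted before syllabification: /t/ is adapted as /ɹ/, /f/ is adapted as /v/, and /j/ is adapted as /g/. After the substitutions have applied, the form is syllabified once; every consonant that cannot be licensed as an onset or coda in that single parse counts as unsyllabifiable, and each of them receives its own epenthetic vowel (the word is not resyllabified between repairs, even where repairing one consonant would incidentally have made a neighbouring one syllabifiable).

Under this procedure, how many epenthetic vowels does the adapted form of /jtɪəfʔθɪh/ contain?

After substitution the input is /gɹɪəvʔθɪh/.
The unsyllabifiable consonants are /g/, /v/, /ʔ/, /h/; each receives one epenthetic vowel.

4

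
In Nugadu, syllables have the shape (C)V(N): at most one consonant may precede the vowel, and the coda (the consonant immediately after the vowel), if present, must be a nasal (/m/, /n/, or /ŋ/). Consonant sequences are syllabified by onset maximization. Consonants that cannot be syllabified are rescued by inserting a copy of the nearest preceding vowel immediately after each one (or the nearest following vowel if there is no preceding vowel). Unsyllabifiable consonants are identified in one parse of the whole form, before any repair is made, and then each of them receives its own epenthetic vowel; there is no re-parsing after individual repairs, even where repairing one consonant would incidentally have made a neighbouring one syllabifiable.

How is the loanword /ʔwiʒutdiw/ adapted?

Syllabifying with onset maximization leaves /ʔ/, /t/, /w/ stranded (only a nasal (/m/, /n/, or /ŋ/) is licensed in coda position; onsets are limited to one consonant).
Epenthesis after each stranded consonant: /ʔ/ → /ʔi/, /t/ → /tu/, /w/ → /wi/.

ʔiwiʒutudiwi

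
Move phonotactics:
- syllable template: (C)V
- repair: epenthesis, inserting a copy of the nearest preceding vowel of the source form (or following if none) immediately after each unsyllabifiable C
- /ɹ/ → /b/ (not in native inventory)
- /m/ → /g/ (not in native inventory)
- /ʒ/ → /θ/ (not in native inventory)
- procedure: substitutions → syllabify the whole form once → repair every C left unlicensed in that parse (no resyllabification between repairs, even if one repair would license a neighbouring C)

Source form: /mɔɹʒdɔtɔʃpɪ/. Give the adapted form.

Substitution: /m/ → /g/, /ɹ/ → /b/, /ʒ/ → /θ/, giving /gɔbθdɔtɔʃpɪ/.
The consonants /b/, /θ/, /ʃ/ cannot be parsed into a legal (C)V syllable (no codas are permitted; onsets are limited to one consonant).
Epenthesis after each stranded consonant: /b/ → /bɔ/, /θ/ → /θɔ/, /ʃ/ → /ʃɔ/.

gɔbɔθɔdɔtɔʃɔpɪ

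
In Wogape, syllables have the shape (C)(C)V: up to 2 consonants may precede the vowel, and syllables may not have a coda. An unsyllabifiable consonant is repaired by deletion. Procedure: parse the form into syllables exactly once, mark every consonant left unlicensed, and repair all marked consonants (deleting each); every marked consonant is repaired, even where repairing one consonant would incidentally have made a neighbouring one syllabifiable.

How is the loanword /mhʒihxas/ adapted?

hʒihxa

Under (C)(C)V, the unsyllabifiable consonants are /m/, /s/ (no codas are permitted; onsets may contain at most 2 consonants).
Deleting the stranded consonants removes /m/, /s/.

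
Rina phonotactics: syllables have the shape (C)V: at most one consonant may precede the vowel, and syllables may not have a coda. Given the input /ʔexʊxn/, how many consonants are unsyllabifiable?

2

Under (C)V, the unsyllabifiable consonants are /x/, /n/ (no codas are permitted; onsets are limited to one consonant).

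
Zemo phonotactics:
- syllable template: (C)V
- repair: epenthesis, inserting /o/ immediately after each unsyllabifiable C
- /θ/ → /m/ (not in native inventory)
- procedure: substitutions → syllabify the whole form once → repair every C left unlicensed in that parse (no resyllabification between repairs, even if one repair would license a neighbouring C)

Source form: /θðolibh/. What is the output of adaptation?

moðoliboho

Substitution: /θ/ → /m/, giving /mðolibh/.
The consonants /m/, /b/, /h/ cannot be parsed into a legal (C)V syllable (no codas are permitted; onsets are limited to one consonant).
Inserting the epenthetic vowel yields /m/ → /mo/, /b/ → /bo/, /h/ → /ho/.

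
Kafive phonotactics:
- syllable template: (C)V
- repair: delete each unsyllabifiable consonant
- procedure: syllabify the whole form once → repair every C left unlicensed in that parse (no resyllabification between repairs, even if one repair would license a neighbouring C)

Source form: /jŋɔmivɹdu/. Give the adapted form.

The consonants /j/, /v/, /ɹ/ cannot be parsed into a legal (C)V syllable (no codas are permitted; onsets are limited to one consonant).
Each unlicensed consonant is deleted: /j/, /v/, /ɹ/.

ŋɔmidu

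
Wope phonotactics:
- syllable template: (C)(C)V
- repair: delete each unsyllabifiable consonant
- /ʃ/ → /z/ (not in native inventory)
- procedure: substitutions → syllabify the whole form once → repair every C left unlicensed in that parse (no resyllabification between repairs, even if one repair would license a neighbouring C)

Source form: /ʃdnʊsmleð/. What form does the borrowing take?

dnʊmle

Substitution: /ʃ/ → /z/, giving /zdnʊsmleð/.
Under (C)(C)V, the unsyllabifiable consonants are /z/, /s/, /ð/ (no codas are permitted; onsets may contain at most 2 consonants).
Deletion applies to /z/, /s/, /ð/.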